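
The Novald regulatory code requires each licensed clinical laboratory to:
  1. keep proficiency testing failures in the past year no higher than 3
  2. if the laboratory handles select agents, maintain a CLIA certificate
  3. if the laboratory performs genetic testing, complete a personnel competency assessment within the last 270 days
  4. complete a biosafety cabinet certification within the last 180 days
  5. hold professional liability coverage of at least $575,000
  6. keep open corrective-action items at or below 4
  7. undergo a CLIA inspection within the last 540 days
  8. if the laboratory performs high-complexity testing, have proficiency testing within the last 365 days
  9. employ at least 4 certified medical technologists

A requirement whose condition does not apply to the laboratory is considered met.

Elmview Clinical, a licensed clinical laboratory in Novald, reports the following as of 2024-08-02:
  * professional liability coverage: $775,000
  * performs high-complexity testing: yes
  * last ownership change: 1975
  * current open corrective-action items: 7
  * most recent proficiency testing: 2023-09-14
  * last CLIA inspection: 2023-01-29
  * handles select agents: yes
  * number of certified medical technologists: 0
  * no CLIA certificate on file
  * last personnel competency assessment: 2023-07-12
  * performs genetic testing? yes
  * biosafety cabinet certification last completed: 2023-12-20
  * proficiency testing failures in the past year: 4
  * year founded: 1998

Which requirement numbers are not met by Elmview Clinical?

1, 2, 3, 4, 6, 7, 9

1. proficiency testing failures in the past year 4 > 3 → not met
2. condition 'handles select agents' holds; CLIA certificate absent → not met
3. condition 'performs genetic testing' holds; personnel competency assessment 387 days ago vs limit 270 → not met
4. biosafety cabinet certification 226 days ago vs limit 180 → not met
5. professional liability coverage $775,000 ≥ $575,000 → met
6. open corrective-action items 7 > 4 → not met
7. CLIA inspection 551 days ago vs limit 540 → not met
8. condition 'performs high-complexity testing' holds; proficiency testing 323 days ago vs limit 365 → met
9. certified medical technologists 0 < 4 → not met
Not met: 1, 2, 3, 4, 6, 7, 9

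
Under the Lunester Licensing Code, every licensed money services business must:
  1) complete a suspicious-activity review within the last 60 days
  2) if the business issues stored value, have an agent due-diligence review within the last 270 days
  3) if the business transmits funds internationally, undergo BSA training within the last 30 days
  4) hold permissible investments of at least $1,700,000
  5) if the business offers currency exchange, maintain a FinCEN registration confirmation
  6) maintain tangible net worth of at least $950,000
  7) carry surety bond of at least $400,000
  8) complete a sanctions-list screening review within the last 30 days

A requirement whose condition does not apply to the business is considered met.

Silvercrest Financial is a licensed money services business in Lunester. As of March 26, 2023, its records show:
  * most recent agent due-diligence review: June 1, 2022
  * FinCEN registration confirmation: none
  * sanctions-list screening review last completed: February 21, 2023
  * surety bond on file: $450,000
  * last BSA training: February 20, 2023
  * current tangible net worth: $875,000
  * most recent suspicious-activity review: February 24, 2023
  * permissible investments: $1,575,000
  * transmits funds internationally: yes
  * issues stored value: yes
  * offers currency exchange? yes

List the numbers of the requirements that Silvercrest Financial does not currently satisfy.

2, 3, 4, 5, 6, 8

1. suspicious-activity review 30 days ago vs limit 60 → met
2. condition 'issues stored value' holds; agent due-diligence review 298 days ago vs limit 270 → not met
3. condition 'transmits funds internationally' holds; BSA training 34 days ago vs limit 30 → not met
4. permissible investments $1,575,000 < $1,700,000 → not met
5. condition 'offers currency exchange' holds; FinCEN registration confirmation absent → not met
6. tangible net worth $875,000 < $950,000 → not met
7. surety bond $450,000 ≥ $400,000 → met
8. sanctions-list screening review 33 days ago vs limit 30 → not met
Not met: 2, 3, 4, 5, 6, 8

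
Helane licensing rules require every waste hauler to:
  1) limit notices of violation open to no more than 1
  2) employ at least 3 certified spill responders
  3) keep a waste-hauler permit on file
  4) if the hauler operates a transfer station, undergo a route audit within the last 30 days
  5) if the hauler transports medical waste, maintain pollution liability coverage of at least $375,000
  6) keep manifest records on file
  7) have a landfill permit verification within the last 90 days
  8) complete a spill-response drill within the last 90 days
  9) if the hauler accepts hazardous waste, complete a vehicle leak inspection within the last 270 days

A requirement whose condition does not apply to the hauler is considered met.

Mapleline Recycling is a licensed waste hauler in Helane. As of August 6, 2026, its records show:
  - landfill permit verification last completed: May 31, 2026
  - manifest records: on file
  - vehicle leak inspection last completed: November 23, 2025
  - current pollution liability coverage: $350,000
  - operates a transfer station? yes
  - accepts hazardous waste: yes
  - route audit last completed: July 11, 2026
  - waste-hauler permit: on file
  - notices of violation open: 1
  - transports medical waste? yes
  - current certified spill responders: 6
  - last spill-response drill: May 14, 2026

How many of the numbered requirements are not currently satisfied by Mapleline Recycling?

1. notices of violation open 1 ≤ 1 → met
2. certified spill responders 6 ≥ 3 → met
3. waste-hauler permit present → met
4. condition 'operates a transfer station' holds; route audit 26 days ago vs limit 30 → met
5. condition 'transports medical waste' holds; pollution liability coverage $350,000 < $375,000 → not met
6. manifest records present → met
7. landfill permit verification 67 days ago vs limit 90 → met
8. spill-response drill 84 days ago vs limit 90 → met
9. condition 'accepts hazardous waste' holds; vehicle leak inspection 256 days ago vs limit 270 → met
Not met: 1 of 9

1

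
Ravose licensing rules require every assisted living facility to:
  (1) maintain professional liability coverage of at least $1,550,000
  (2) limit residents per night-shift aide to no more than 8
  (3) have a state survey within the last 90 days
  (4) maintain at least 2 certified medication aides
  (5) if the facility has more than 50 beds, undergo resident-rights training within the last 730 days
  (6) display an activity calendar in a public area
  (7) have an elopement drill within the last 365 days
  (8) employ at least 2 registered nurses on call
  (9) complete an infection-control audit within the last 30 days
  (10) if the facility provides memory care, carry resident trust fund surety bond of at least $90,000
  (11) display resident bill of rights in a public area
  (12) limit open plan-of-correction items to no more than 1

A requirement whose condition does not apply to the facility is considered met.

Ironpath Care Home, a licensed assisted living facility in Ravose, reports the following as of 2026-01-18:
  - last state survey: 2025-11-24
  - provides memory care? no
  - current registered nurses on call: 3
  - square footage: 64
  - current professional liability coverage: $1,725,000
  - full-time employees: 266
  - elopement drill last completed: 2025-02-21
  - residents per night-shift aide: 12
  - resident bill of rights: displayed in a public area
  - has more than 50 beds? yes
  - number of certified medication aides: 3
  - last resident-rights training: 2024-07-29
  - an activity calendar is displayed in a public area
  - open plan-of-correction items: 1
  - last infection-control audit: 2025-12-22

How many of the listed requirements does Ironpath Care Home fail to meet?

1. professional liability coverage $1,725,000 ≥ $1,550,000 → met
2. residents per night-shift aide 12 > 8 → not met
3. state survey 55 days ago vs limit 90 → met
4. certified medication aides 3 ≥ 2 → met
5. condition 'has more than 50 beds' holds; resident-rights training 538 days ago vs limit 730 → met
6. activity calendar present → met
7. elopement drill 331 days ago vs limit 365 → met
8. registered nurses on call 3 ≥ 2 → met
9. infection-control audit 27 days ago vs limit 30 → met
10. condition 'provides memory care' does not hold → requirement n/a → met
11. resident bill of rights present → met
12. open plan-of-correction items 1 ≤ 1 → met
Not met: 1 of 12

1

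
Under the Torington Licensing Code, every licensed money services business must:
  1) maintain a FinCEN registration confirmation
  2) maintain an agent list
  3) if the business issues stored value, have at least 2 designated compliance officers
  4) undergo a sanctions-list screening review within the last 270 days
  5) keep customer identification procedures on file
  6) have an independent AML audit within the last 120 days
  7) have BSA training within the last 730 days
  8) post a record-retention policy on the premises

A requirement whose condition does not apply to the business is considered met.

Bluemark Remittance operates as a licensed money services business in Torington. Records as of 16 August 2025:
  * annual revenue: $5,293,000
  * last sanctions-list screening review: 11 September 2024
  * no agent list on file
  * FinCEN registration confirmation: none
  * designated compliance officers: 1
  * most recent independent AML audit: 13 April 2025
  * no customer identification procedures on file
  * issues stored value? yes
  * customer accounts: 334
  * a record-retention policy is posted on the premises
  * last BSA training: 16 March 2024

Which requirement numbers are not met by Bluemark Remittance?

1, 2, 3, 4, 5, 6

1. FinCEN registration confirmation absent → not met
2. agent list absent → not met
3. condition 'issues stored value' holds; designated compliance officers 1 < 2 → not met
4. sanctions-list screening review 339 days ago vs limit 270 → not met
5. customer identification procedures absent → not met
6. independent AML audit 125 days ago vs limit 120 → not met
7. BSA training 518 days ago vs limit 730 → met
8. record-retention policy present → met
Not met: 1, 2, 3, 4, 5, 6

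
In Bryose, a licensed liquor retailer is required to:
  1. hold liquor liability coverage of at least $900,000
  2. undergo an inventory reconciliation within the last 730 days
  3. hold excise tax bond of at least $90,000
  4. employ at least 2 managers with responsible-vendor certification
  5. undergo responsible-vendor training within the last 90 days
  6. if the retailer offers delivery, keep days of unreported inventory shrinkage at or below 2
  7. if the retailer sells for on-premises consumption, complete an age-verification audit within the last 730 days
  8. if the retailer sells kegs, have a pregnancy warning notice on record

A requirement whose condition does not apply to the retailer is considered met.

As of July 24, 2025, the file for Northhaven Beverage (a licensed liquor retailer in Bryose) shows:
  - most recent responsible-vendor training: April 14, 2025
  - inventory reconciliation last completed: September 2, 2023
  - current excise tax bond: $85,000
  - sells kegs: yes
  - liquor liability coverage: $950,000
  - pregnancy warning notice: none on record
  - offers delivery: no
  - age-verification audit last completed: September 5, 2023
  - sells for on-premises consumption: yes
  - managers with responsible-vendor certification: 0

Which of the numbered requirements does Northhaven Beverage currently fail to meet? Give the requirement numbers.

1. liquor liability coverage $950,000 ≥ $900,000 → met
2. inventory reconciliation 691 days ago vs limit 730 → met
3. excise tax bond $85,000 < $90,000 → not met
4. managers with responsible-vendor certification 0 < 2 → not met
5. responsible-vendor training 101 days ago vs limit 90 → not met
6. condition 'offers delivery' does not hold → requirement n/a → met
7. condition 'sells for on-premises consumption' holds; age-verification audit 688 days ago vs limit 730 → met
8. condition 'sells kegs' holds; pregnancy warning notice absent → not met
Not met: 3, 4, 5, 8

3, 4, 5, 8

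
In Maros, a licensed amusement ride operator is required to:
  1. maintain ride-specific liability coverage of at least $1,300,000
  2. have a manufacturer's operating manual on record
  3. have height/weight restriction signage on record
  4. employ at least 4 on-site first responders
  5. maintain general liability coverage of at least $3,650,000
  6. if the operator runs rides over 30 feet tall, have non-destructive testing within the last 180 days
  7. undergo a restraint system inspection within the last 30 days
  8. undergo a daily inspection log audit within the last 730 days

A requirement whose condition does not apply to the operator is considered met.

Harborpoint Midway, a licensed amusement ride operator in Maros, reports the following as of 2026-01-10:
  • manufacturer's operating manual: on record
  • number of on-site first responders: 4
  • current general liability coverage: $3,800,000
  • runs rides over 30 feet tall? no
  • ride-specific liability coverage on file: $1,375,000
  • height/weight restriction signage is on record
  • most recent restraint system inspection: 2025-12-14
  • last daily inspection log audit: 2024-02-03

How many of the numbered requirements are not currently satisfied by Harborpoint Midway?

1. ride-specific liability coverage $1,375,000 ≥ $1,300,000 → met
2. manufacturer's operating manual present → met
3. height/weight restriction signage present → met
4. on-site first responders 4 ≥ 4 → met
5. general liability coverage $3,800,000 ≥ $3,650,000 → met
6. condition 'runs rides over 30 feet tall' does not hold → requirement n/a → met
7. restraint system inspection 27 days ago vs limit 30 → met
8. daily inspection log audit 707 days ago vs limit 730 → met
Not met: 0 of 8

0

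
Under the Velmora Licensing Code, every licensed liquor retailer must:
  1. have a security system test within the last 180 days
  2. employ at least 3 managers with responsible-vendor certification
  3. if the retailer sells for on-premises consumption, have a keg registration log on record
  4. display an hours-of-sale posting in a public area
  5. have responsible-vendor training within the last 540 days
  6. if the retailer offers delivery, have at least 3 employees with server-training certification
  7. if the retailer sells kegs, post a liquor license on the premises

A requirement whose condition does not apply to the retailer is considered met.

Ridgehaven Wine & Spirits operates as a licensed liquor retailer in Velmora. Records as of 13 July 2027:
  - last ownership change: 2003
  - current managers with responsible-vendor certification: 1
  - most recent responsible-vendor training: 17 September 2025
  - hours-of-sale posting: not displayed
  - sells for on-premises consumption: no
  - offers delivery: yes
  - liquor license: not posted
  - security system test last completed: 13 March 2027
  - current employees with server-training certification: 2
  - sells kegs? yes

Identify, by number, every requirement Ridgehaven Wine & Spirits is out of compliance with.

2, 4, 5, 6, 7

1. security system test 122 days ago vs limit 180 → met
2. managers with responsible-vendor certification 1 < 3 → not met
3. condition 'sells for on-premises consumption' does not hold → requirement n/a → met
4. hours-of-sale posting absent → not met
5. responsible-vendor training 664 days ago vs limit 540 → not met
6. condition 'offers delivery' holds; employees with server-training certification 2 < 3 → not met
7. condition 'sells kegs' holds; liquor license absent → not met
Not met: 2, 4, 5, 6, 7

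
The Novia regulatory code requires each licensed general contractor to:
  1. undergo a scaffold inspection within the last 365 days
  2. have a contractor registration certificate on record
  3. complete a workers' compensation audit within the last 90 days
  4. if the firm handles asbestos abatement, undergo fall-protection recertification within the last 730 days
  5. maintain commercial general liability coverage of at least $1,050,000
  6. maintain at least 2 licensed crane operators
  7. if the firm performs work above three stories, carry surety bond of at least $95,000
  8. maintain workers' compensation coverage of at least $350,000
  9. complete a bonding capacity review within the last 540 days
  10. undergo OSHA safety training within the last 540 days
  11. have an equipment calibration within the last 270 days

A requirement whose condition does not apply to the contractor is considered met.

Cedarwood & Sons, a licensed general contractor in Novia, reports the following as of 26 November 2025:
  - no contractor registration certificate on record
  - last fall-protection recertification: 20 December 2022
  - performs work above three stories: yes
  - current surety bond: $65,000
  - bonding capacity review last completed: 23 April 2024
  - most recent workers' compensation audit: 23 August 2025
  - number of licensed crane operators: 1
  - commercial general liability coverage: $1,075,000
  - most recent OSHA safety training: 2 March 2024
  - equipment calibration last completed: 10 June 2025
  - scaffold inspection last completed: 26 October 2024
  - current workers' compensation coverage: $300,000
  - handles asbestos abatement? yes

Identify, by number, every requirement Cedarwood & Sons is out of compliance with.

1, 2, 3, 4, 6, 7, 8, 9, 10

1. scaffold inspection 396 days ago vs limit 365 → not met
2. contractor registration certificate absent → not met
3. workers' compensation audit 95 days ago vs limit 90 → not met
4. condition 'handles asbestos abatement' holds; fall-protection recertification 1072 days ago vs limit 730 → not met
5. commercial general liability coverage $1,075,000 ≥ $1,050,000 → met
6. licensed crane operators 1 < 2 → not met
7. condition 'performs work above three stories' holds; surety bond $65,000 < $95,000 → not met
8. workers' compensation coverage $300,000 < $350,000 → not met
9. bonding capacity review 582 days ago vs limit 540 → not met
10. OSHA safety training 634 days ago vs limit 540 → not met
11. equipment calibration 169 days ago vs limit 270 → met
Not met: 1, 2, 3, 4, 6, 7, 8, 9, 10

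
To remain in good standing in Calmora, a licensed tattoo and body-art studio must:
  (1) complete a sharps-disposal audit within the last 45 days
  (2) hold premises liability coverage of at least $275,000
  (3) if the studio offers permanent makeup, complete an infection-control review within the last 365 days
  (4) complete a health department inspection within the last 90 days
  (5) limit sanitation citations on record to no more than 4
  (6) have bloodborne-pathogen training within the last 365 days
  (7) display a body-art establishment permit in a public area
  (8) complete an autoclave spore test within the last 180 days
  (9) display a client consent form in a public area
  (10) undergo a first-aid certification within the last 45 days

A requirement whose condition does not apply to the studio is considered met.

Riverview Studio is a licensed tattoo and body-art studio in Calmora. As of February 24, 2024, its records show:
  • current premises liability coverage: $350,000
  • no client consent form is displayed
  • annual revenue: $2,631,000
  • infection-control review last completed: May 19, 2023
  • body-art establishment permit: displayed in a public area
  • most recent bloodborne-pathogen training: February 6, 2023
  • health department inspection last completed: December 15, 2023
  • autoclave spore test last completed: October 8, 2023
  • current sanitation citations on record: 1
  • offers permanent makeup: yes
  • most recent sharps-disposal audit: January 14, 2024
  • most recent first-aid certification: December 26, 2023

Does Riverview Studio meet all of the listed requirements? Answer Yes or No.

No

1. sharps-disposal audit 41 days ago vs limit 45 → met
2. premises liability coverage $350,000 ≥ $275,000 → met
3. condition 'offers permanent makeup' holds; infection-control review 281 days ago vs limit 365 → met
4. health department inspection 71 days ago vs limit 90 → met
5. sanitation citations on record 1 ≤ 4 → met
6. bloodborne-pathogen training 383 days ago vs limit 365 → not met
7. body-art establishment permit present → met
8. autoclave spore test 139 days ago vs limit 180 → met
9. client consent form absent → not met
10. first-aid certification 60 days ago vs limit 45 → not met
Not met: 6, 9, 10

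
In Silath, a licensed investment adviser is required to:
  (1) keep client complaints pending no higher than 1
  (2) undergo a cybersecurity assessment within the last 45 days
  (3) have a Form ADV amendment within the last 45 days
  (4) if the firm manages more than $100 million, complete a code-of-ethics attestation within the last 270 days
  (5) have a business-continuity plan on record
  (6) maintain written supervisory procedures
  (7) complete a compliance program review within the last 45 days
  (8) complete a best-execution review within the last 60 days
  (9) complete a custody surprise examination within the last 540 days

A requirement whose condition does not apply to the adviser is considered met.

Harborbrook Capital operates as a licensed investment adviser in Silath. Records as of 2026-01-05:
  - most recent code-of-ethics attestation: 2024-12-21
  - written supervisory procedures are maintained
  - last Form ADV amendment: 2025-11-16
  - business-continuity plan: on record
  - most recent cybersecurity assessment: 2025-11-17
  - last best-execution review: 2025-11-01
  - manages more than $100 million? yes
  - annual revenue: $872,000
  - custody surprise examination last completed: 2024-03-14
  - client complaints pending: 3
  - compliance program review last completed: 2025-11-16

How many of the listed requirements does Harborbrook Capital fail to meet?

1. client complaints pending 3 > 1 → not met
2. cybersecurity assessment 49 days ago vs limit 45 → not met
3. Form ADV amendment 50 days ago vs limit 45 → not met
4. condition 'manages more than $100 million' holds; code-of-ethics attestation 380 days ago vs limit 270 → not met
5. business-continuity plan present → met
6. written supervisory procedures present → met
7. compliance program review 50 days ago vs limit 45 → not met
8. best-execution review 65 days ago vs limit 60 → not met
9. custody surprise examination 662 days ago vs limit 540 → not met
Not met: 7 of 9

7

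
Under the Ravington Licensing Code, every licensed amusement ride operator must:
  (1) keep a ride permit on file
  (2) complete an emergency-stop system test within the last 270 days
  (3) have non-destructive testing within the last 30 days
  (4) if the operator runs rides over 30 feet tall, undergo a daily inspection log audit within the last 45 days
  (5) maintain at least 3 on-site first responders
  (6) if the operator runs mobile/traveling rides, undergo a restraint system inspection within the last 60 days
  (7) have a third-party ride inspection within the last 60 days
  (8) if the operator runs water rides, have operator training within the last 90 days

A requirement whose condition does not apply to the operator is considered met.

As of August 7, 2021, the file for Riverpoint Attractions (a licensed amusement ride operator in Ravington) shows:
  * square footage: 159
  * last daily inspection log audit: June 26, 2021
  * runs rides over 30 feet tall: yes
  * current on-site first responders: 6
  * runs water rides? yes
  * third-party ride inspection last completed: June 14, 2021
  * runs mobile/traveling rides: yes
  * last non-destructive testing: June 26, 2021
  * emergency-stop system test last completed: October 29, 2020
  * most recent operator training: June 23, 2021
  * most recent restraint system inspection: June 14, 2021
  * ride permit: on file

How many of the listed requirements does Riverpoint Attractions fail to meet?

2

1. ride permit present → met
2. emergency-stop system test 282 days ago vs limit 270 → not met
3. non-destructive testing 42 days ago vs limit 30 → not met
4. condition 'runs rides over 30 feet tall' holds; daily inspection log audit 42 days ago vs limit 45 → met
5. on-site first responders 6 ≥ 3 → met
6. condition 'runs mobile/traveling rides' holds; restraint system inspection 54 days ago vs limit 60 → met
7. third-party ride inspection 54 days ago vs limit 60 → met
8. condition 'runs water rides' holds; operator training 45 days ago vs limit 90 → met
Not met: 2 of 8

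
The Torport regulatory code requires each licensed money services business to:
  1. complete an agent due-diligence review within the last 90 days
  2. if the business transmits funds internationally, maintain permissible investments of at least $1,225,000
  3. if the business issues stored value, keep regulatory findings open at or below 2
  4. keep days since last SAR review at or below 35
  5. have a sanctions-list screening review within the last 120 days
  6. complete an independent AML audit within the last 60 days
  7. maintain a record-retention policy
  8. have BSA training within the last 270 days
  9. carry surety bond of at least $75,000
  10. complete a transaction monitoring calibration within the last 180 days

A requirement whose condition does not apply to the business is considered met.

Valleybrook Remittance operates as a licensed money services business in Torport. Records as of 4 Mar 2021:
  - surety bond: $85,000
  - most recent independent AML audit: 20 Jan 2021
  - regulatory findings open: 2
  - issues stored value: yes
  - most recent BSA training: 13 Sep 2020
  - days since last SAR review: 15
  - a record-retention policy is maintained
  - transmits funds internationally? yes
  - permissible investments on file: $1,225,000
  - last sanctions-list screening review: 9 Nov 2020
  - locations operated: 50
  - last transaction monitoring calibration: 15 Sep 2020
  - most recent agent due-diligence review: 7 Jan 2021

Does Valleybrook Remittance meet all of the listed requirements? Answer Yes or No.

1. agent due-diligence review 56 days ago vs limit 90 → met
2. condition 'transmits funds internationally' holds; permissible investments $1,225,000 ≥ $1,225,000 → met
3. condition 'issues stored value' holds; regulatory findings open 2 ≤ 2 → met
4. days since last SAR review 15 ≤ 35 → met
5. sanctions-list screening review 115 days ago vs limit 120 → met
6. independent AML audit 43 days ago vs limit 60 → met
7. record-retention policy present → met
8. BSA training 172 days ago vs limit 270 → met
9. surety bond $85,000 ≥ $75,000 → met
10. transaction monitoring calibration 170 days ago vs limit 180 → met
All met.

Yes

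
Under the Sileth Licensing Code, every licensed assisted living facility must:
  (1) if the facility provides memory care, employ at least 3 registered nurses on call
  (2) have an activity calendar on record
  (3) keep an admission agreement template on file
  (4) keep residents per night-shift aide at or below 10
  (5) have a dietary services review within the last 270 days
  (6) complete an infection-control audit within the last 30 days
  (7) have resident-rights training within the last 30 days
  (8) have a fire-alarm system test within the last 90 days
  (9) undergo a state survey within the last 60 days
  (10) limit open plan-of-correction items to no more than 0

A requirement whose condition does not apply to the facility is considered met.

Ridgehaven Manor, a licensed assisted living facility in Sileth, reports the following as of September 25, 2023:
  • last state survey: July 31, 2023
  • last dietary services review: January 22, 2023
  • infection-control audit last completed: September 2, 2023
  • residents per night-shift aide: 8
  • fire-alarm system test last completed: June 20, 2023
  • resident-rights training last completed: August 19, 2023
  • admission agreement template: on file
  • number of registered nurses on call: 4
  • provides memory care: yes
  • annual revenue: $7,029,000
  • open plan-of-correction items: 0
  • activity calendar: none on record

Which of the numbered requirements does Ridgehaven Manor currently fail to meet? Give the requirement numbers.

1. condition 'provides memory care' holds; registered nurses on call 4 ≥ 3 → met
2. activity calendar absent → not met
3. admission agreement template present → met
4. residents per night-shift aide 8 ≤ 10 → met
5. dietary services review 246 days ago vs limit 270 → met
6. infection-control audit 23 days ago vs limit 30 → met
7. resident-rights training 37 days ago vs limit 30 → not met
8. fire-alarm system test 97 days ago vs limit 90 → not met
9. state survey 56 days ago vs limit 60 → met
10. open plan-of-correction items 0 ≤ 0 → met
Not met: 2, 7, 8

2, 7, 8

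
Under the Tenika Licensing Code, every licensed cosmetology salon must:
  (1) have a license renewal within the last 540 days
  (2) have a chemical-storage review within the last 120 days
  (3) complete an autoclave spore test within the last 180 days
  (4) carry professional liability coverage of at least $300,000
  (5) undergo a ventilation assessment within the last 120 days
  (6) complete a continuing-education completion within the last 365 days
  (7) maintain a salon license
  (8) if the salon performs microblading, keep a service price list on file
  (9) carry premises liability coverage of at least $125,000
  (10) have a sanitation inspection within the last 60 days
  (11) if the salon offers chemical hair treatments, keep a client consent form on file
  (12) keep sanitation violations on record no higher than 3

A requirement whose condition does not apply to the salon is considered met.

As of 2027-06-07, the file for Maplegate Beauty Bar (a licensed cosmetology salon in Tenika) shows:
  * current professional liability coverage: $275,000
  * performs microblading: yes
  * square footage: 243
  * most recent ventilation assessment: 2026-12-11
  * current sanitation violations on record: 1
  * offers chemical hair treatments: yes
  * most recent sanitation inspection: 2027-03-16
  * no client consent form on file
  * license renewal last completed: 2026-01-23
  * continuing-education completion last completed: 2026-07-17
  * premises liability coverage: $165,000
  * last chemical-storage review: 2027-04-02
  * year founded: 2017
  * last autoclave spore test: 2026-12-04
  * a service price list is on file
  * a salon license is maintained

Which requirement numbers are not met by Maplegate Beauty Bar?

1. license renewal 500 days ago vs limit 540 → met
2. chemical-storage review 66 days ago vs limit 120 → met
3. autoclave spore test 185 days ago vs limit 180 → not met
4. professional liability coverage $275,000 < $300,000 → not met
5. ventilation assessment 178 days ago vs limit 120 → not met
6. continuing-education completion 325 days ago vs limit 365 → met
7. salon license present → met
8. condition 'performs microblading' holds; service price list present → met
9. premises liability coverage $165,000 ≥ $125,000 → met
10. sanitation inspection 83 days ago vs limit 60 → not met
11. condition 'offers chemical hair treatments' holds; client consent form absent → not met
12. sanitation violations on record 1 ≤ 3 → met
Not met: 3, 4, 5, 10, 11

3, 4, 5, 10, 11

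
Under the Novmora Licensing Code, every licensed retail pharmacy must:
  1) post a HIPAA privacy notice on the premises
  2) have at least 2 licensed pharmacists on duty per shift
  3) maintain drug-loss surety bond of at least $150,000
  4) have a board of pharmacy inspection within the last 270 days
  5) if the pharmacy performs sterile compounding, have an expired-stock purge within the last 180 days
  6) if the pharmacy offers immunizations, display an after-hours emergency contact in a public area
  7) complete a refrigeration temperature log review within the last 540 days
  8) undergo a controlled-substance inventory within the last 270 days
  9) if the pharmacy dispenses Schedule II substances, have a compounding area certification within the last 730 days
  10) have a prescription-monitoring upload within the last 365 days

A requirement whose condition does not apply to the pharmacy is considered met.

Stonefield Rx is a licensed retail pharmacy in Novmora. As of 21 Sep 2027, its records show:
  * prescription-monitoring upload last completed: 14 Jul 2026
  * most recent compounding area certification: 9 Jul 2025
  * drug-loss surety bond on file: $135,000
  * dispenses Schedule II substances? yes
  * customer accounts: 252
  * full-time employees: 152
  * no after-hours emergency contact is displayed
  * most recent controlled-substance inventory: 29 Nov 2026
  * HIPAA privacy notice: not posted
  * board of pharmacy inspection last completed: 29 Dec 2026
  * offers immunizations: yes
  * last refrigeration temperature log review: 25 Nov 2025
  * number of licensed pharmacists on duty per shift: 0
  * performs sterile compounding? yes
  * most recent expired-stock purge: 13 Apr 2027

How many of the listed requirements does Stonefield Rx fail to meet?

1. HIPAA privacy notice absent → not met
2. licensed pharmacists on duty per shift 0 < 2 → not met
3. drug-loss surety bond $135,000 < $150,000 → not met
4. board of pharmacy inspection 266 days ago vs limit 270 → met
5. condition 'performs sterile compounding' holds; expired-stock purge 161 days ago vs limit 180 → met
6. condition 'offers immunizations' holds; after-hours emergency contact absent → not met
7. refrigeration temperature log review 665 days ago vs limit 540 → not met
8. controlled-substance inventory 296 days ago vs limit 270 → not met
9. condition 'dispenses Schedule II substances' holds; compounding area certification 804 days ago vs limit 730 → not met
10. prescription-monitoring upload 434 days ago vs limit 365 → not met
Not met: 8 of 10

8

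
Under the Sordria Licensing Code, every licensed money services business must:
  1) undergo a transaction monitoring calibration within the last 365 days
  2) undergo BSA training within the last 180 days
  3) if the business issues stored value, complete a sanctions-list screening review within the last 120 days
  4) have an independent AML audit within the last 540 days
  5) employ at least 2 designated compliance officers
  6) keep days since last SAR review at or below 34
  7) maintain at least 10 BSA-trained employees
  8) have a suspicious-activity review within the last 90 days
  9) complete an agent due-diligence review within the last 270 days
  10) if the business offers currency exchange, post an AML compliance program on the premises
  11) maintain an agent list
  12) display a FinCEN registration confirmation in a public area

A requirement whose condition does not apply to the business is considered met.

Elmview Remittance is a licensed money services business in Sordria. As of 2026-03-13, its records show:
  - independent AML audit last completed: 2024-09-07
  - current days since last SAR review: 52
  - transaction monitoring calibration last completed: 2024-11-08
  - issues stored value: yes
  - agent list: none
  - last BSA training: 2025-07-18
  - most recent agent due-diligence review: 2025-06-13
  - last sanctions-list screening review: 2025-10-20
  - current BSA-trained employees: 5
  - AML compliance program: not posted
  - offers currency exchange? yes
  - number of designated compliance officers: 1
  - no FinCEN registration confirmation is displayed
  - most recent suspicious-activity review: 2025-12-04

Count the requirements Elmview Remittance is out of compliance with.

12

1. transaction monitoring calibration 490 days ago vs limit 365 → not met
2. BSA training 238 days ago vs limit 180 → not met
3. condition 'issues stored value' holds; sanctions-list screening review 144 days ago vs limit 120 → not met
4. independent AML audit 552 days ago vs limit 540 → not met
5. designated compliance officers 1 < 2 → not met
6. days since last SAR review 52 > 34 → not met
7. BSA-trained employees 5 < 10 → not met
8. suspicious-activity review 99 days ago vs limit 90 → not met
9. agent due-diligence review 273 days ago vs limit 270 → not met
10. condition 'offers currency exchange' holds; AML compliance program absent → not met
11. agent list absent → not met
12. FinCEN registration confirmation absent → not met
Not met: 12 of 12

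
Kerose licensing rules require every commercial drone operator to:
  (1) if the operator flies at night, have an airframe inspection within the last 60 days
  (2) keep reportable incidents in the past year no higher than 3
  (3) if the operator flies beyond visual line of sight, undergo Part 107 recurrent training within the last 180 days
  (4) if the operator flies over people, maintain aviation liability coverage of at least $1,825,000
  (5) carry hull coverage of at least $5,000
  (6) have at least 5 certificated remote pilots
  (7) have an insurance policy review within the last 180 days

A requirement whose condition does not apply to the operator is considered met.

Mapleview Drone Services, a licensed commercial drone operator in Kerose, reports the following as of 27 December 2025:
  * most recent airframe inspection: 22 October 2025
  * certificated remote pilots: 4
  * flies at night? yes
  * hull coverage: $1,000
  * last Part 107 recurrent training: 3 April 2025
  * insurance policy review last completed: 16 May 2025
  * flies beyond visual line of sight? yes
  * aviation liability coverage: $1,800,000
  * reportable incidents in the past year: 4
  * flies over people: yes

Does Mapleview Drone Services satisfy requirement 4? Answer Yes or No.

4. condition 'flies over people' holds; aviation liability coverage $1,800,000 < $1,825,000 → not met

No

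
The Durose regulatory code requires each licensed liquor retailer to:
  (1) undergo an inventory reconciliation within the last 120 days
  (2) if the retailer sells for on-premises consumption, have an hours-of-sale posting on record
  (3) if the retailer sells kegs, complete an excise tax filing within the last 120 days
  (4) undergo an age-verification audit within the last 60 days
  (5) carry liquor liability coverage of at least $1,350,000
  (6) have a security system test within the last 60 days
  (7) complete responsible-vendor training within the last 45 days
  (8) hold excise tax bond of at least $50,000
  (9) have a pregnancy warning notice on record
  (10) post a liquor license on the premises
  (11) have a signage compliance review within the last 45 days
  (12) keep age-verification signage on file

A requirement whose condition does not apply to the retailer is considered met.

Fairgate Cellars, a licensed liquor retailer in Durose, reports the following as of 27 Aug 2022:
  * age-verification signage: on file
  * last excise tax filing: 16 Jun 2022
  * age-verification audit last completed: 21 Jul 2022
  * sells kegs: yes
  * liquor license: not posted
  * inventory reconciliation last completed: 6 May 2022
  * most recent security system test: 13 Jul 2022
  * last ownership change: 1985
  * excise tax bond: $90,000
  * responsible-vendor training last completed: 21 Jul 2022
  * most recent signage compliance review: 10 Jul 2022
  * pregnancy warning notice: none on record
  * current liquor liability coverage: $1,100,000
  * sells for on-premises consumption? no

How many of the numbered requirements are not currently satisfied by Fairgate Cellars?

4

1. inventory reconciliation 113 days ago vs limit 120 → met
2. condition 'sells for on-premises consumption' does not hold → requirement n/a → met
3. condition 'sells kegs' holds; excise tax filing 72 days ago vs limit 120 → met
4. age-verification audit 37 days ago vs limit 60 → met
5. liquor liability coverage $1,100,000 < $1,350,000 → not met
6. security system test 45 days ago vs limit 60 → met
7. responsible-vendor training 37 days ago vs limit 45 → met
8. excise tax bond $90,000 ≥ $50,000 → met
9. pregnancy warning notice absent → not met
10. liquor license absent → not met
11. signage compliance review 48 days ago vs limit 45 → not met
12. age-verification signage present → met
Not met: 4 of 12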